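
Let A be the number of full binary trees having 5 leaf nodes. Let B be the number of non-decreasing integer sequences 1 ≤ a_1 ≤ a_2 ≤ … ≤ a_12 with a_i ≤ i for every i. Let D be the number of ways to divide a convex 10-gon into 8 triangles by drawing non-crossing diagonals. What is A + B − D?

A full binary tree with L leaves has L−1 internal nodes and is counted by C_{L−1}; L = 5 gives C_4. So A = C_4 = 14.
Weakly increasing sequences with a_i ≤ i biject with Dyck paths of semilength 12, so there are C_12. So B = C_12 = 208012.
The number of triangulations of a 10-gon is the Catalan number C_8 (index = sides − 2). So D = C_8 = 1430.
A + B − D = 14 + 208012 − 1430 = 206596.

206596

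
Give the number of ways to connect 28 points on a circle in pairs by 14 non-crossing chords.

2674440

Non-crossing perfect matchings of 2n points on a circle are counted by C_n; with 28 points, n = 14.
C_14 = C(28,14)/15 = 40116600/15 = 2674440.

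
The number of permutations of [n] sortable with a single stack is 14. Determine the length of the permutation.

Stack-sortable permutations of [n] are counted by C_n. The Catalan number equal to 14 is C_4.

4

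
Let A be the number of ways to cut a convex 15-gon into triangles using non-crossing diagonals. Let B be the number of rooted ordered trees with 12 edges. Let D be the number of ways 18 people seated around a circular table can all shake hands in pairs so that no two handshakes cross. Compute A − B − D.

530026

Triangulations of a convex m-gon are counted by C_{m−2}; with m = 15 this is C_13. So A = C_13 = 742900.
Rooted ordered trees with n edges are counted by C_n; here n = 12. So B = C_12 = 208012.
Non-crossing handshake pairings of 2n people are counted by C_n; 18 people gives n = 9. So D = C_9 = 4862.
A − B − D = 742900 − 208012 − 4862 = 530026.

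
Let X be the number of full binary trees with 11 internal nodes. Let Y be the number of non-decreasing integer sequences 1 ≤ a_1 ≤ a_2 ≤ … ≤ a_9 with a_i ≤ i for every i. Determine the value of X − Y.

Full binary trees with n internal nodes are counted by C_n; here n = 11. So X = C_11 = 58786.
Such sub-staircase sequences of length n are counted by C_n; here n = 9. So Y = C_9 = 4862.
X − Y = 58786 − 4862 = 53924.

53924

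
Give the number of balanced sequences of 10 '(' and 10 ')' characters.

A balanced arrangement of 10 bracket pairs is a Dyck word of semilength 10, so the count is C_10.
C_10 = C(20,10)/11 = 184756/11 = 16796.

16796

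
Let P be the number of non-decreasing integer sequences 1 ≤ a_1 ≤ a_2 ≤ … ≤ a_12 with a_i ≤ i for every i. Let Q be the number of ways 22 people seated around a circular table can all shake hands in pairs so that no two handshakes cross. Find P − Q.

149226

Weakly increasing sequences with a_i ≤ i biject with Dyck paths of semilength 12, so there are C_12. So P = C_12 = 208012.
With 22 = 2·11 people, non-crossing handshake pairings are non-crossing perfect matchings on a circle, counted by C_11. So Q = C_11 = 58786.
P − Q = 208012 − 58786 = 149226.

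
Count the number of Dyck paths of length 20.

A Dyck path with 10 up-steps and 10 down-steps has semilength 10, so there are C_10 of them.
C_10 = C(20,10)/11 = 184756/11 = 16796.

16796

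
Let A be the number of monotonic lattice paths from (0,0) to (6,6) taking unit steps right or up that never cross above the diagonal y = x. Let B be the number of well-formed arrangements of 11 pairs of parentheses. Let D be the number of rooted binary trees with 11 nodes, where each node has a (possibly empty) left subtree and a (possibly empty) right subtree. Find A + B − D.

Monotone paths in an n×n grid that stay weakly below the diagonal are counted by C_n; here n = 6. So A = C_6 = 132.
Balanced strings of n pairs of brackets are counted by C_n; here n = 11. So B = C_11 = 58786.
Rooted binary trees with 11 nodes (each child slot possibly empty) number C_11. So D = C_11 = 58786.
A + B − D = 132 + 58786 − 58786 = 132.

132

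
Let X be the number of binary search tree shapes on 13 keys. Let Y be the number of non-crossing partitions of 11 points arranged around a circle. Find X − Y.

There are C_n binary search tree shapes on n keys; with n = 13 that is C_13. So X = C_13 = 742900.
The non-crossing partitions of [11] form a lattice of size C_11. So Y = C_11 = 58786.
X − Y = 742900 − 58786 = 684114.

684114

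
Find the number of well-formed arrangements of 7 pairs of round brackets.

With 7 pairs the number of balanced bracket strings is the Catalan number C_7.
C_7 = C(14,7)/8 = 3432/8 = 429.

429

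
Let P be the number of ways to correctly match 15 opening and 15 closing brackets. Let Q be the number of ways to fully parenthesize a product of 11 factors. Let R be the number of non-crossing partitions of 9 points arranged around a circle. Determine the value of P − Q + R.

A balanced arrangement of 15 bracket pairs is a Dyck word of semilength 15, so the count is C_15. So P = C_15 = 9694845.
Ways to associate a product of 11 factors correspond to binary trees on 11 leaves, so the count is C_10. So Q = C_10 = 16796.
Non-crossing partitions of an n-element set are counted by C_n; here n = 9. So R = C_9 = 4862.
P − Q + R = 9694845 − 16796 + 4862 = 9682911.

9682911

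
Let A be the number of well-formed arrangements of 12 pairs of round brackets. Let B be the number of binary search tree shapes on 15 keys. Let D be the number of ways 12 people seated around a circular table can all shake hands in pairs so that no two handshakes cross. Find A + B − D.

9902725

With 12 pairs the number of balanced bracket strings is the Catalan number C_12. So A = C_12 = 208012.
Binary trees (left/right distinguished) on n nodes are counted by C_n; here n = 15. So B = C_15 = 9694845.
Non-crossing handshake pairings of 2n people are counted by C_n; 12 people gives n = 6. So D = C_6 = 132.
A + B − D = 208012 + 9694845 − 132 = 9902725.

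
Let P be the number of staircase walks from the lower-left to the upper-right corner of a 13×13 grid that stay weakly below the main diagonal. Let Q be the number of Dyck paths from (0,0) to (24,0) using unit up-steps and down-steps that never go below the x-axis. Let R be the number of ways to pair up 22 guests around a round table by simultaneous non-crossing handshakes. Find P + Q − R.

Monotone paths in an n×n grid that stay weakly below the diagonal are counted by C_n; here n = 13. So P = C_13 = 742900.
A Dyck path with 12 up-steps and 12 down-steps has semilength 12, so there are C_12 of them. So Q = C_12 = 208012.
Non-crossing handshake pairings of 2n people are counted by C_n; 22 people gives n = 11. So R = C_11 = 58786.
P + Q − R = 742900 + 208012 − 58786 = 892126.

892126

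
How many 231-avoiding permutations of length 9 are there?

For any fixed pattern of length 3, the pattern-avoiding permutations of [9] number C_9.
C_9 = C(18,9)/10 = 48620/10 = 4862.

4862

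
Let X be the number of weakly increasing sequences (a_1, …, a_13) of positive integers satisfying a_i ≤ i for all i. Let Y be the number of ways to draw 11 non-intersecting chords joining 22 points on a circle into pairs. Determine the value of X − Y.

684114

Weakly increasing sequences with a_i ≤ i biject with Dyck paths of semilength 13, so there are C_13. So X = C_13 = 742900.
Pairing 22 circle points by 11 non-crossing chords gives C_11 matchings. So Y = C_11 = 58786.
X − Y = 742900 − 58786 = 684114.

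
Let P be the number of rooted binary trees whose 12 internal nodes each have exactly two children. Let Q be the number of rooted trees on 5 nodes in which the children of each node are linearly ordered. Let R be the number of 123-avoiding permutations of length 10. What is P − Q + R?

Full binary trees with n internal nodes are counted by C_n; here n = 12. So P = C_12 = 208012.
Rooted ordered (plane) trees on m nodes have m−1 edges and are counted by C_{m−1}; m = 5 gives C_4. So Q = C_4 = 14.
Permutations of [n] avoiding any single length-3 pattern are counted by C_n; here n = 10. So R = C_10 = 16796.
P − Q + R = 208012 − 14 + 16796 = 224794.

224794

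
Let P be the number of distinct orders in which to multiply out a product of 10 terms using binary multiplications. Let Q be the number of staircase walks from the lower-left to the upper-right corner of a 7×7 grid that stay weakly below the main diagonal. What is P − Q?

Parenthesizations of m factors correspond to full binary trees with m leaves, counted by C_{m−1}; m = 10 gives C_9. So P = C_9 = 4862.
Sub-diagonal monotone paths from (0,0) to (7,7) biject with Dyck paths of semilength 7, giving C_7. So Q = C_7 = 429.
P − Q = 4862 − 429 = 4433.

4433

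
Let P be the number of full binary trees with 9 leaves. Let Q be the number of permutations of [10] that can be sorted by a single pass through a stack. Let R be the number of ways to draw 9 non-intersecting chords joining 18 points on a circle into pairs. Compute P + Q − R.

13364

A full binary tree with L leaves has L−1 internal nodes and is counted by C_{L−1}; L = 9 gives C_8. So P = C_8 = 1430.
Stack-sortable permutations are exactly the 231-avoiding ones, counted by C_n; here n = 10. So Q = C_10 = 16796.
Pairing 18 circle points by 9 non-crossing chords gives C_9 matchings. So R = C_9 = 4862.
P + Q − R = 1430 + 16796 − 4862 = 13364.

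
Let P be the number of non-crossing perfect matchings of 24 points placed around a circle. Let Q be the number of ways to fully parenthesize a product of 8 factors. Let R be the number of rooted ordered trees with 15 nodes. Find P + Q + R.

2882881

Pairing 24 circle points by 12 non-crossing chords gives C_12 matchings. So P = C_12 = 208012.
Bracketing 8 factors into binary products is counted by C_{8−1} = C_7. So Q = C_7 = 429.
A rooted plane tree on 15 nodes has 14 edges, and such trees are counted by C_14. So R = C_14 = 2674440.
P + Q + R = 208012 + 429 + 2674440 = 2882881.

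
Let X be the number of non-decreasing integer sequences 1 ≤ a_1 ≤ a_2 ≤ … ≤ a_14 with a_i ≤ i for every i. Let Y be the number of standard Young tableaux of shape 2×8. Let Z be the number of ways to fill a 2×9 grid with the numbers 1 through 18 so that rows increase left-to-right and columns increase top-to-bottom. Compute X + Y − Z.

2671008

Such sub-staircase sequences of length n are counted by C_n; here n = 14. So X = C_14 = 2674440.
By the hook-length formula (or a Dyck-path bijection), SYT of shape 2×8 number C_8. So Y = C_8 = 1430.
Standard Young tableaux of shape 2×n are counted by C_n; here n = 9. So Z = C_9 = 4862.
X + Y − Z = 2674440 + 1430 − 4862 = 2671008.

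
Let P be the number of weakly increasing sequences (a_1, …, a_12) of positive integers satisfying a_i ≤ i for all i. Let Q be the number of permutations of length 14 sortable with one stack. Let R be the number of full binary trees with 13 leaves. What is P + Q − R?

Such sub-staircase sequences of length n are counted by C_n; here n = 12. So P = C_12 = 208012.
By Knuth's characterisation, the stack-sortable permutations of length 14 are the 231-avoiders, numbering C_14. So Q = C_14 = 2674440.
A full binary tree with L leaves has L−1 internal nodes and is counted by C_{L−1}; L = 13 gives C_12. So R = C_12 = 208012.
P + Q − R = 208012 + 2674440 − 208012 = 2674440.

2674440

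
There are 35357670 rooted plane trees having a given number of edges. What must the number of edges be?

Rooted ordered trees with n edges are counted by C_n. The Catalan number equal to 35357670 is C_16.

16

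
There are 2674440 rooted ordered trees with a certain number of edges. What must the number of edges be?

Rooted ordered trees with n edges are counted by C_n, and C_14 = 2674440.

14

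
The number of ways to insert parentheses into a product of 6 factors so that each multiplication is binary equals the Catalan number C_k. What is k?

5

Ways to associate a product of 6 factors correspond to binary trees on 6 leaves, so the count is C_5.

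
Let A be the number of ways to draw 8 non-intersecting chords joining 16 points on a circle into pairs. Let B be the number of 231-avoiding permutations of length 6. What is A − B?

1298

Pairing 16 circle points by 8 non-crossing chords gives C_8 matchings. So A = C_8 = 1430.
Permutations of [n] avoiding any single length-3 pattern are counted by C_n; here n = 6. So B = C_6 = 132.
A − B = 1430 − 132 = 1298.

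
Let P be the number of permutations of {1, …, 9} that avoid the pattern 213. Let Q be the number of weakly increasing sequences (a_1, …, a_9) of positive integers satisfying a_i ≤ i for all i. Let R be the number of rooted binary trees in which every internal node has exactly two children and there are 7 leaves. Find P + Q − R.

Permutations of [n] avoiding any single length-3 pattern are counted by C_n; here n = 9. So P = C_9 = 4862.
Weakly increasing sequences with a_i ≤ i biject with Dyck paths of semilength 9, so there are C_9. So Q = C_9 = 4862.
Full binary trees with 7 leaves have 7−1 = 6 internal nodes, so there are C_6 of them. So R = C_6 = 132.
P + Q − R = 4862 + 4862 − 132 = 9592.

9592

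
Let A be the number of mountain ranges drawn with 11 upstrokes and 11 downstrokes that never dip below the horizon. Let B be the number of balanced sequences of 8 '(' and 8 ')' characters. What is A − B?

57356

A Dyck path with 11 up-steps and 11 down-steps has semilength 11, so there are C_11 of them. So A = C_11 = 58786.
Balanced strings of n pairs of brackets are counted by C_n; here n = 8. So B = C_8 = 1430.
A − B = 58786 − 1430 = 57356.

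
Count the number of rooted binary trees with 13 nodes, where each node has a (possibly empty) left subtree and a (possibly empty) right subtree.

742900

There are C_n binary search tree shapes on n keys; with n = 13 that is C_13.
C_13 = 742900.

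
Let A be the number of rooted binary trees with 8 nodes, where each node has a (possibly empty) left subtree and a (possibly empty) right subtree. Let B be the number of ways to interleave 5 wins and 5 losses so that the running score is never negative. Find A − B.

1388

Binary trees (left/right distinguished) on n nodes are counted by C_n; here n = 8. So A = C_8 = 1430.
Ballot sequences with n votes each where one side never trails are Dyck words, counted by C_n; here n = 5. So B = C_5 = 42.
A − B = 1430 − 42 = 1388.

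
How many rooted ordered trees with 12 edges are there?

Rooted ordered trees with n edges are counted by C_n; here n = 12.
C_12 = C_11 · 2(2·11+1)/(11+2) = 58786 · 46/13 = 208012.

208012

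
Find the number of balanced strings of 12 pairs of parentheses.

208012

With 12 pairs the number of balanced bracket strings is the Catalan number C_12.
C_12 = C(24,12)/13 = 2704156/13 = 208012.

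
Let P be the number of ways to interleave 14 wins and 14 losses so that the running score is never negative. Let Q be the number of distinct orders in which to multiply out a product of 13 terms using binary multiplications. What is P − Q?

Reading a vote for the leader as '(' and for the other as ')' turns such a sequence into a balanced string of 14 pairs, so the count is C_14. So P = C_14 = 2674440.
Bracketing 13 factors into binary products is counted by C_{13−1} = C_12. So Q = C_12 = 208012.
P − Q = 2674440 − 208012 = 2466428.

2466428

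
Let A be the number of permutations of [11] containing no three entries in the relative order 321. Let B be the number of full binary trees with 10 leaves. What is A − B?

For any fixed pattern of length 3, the pattern-avoiding permutations of [11] number C_11. So A = C_11 = 58786.
Full binary trees with 10 leaves have 10−1 = 9 internal nodes, so there are C_9 of them. So B = C_9 = 4862.
A − B = 58786 − 4862 = 53924.

53924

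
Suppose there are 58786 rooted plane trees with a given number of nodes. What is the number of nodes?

Rooted ordered trees on m nodes are counted by C_{m−1}. The Catalan number equal to 58786 is C_11.
So the index is 11, and the number of nodes is 11 + 1 = 12.

12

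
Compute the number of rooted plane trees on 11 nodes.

16796

A rooted plane tree on 11 nodes has 10 edges, and such trees are counted by C_10.
C_10 = C(20,10)/11 = 184756/11 = 16796.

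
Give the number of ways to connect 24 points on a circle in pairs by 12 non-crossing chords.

208012

Pairing 24 circle points by 12 non-crossing chords gives C_12 matchings.
C_12 = C(24,12)/13 = 2704156/13 = 208012.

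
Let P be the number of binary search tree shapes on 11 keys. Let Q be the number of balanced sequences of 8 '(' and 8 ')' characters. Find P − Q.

Rooted binary trees with 11 nodes (each child slot possibly empty) number C_11. So P = C_11 = 58786.
With 8 pairs the number of balanced bracket strings is the Catalan number C_8. So Q = C_8 = 1430.
P − Q = 58786 − 1430 = 57356.

57356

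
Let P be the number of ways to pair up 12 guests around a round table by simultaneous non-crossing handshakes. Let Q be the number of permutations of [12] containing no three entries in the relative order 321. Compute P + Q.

208144

With 12 = 2·6 people, non-crossing handshake pairings are non-crossing perfect matchings on a circle, counted by C_6. So P = C_6 = 132.
Permutations of [n] avoiding any single length-3 pattern are counted by C_n; here n = 12. So Q = C_12 = 208012.
P + Q = 132 + 208012 = 208144.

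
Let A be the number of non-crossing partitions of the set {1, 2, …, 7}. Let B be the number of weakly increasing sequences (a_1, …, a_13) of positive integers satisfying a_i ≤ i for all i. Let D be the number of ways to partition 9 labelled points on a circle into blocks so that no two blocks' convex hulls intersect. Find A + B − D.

Non-crossing partitions of an n-element set are counted by C_n; here n = 7. So A = C_7 = 429.
Weakly increasing sequences with a_i ≤ i biject with Dyck paths of semilength 13, so there are C_13. So B = C_13 = 742900.
The non-crossing partitions of [9] form a lattice of size C_9. So D = C_9 = 4862.
A + B − D = 429 + 742900 − 4862 = 738467.

738467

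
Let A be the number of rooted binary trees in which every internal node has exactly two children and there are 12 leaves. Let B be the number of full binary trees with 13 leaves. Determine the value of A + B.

266798

A full binary tree with L leaves has L−1 internal nodes and is counted by C_{L−1}; L = 12 gives C_11. So A = C_11 = 58786.
Full binary trees with 13 leaves have 13−1 = 12 internal nodes, so there are C_12 of them. So B = C_12 = 208012.
A + B = 58786 + 208012 = 266798.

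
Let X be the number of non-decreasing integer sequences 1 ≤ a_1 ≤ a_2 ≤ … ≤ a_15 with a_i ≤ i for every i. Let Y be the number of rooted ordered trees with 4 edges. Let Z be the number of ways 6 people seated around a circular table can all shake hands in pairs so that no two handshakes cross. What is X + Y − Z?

Weakly increasing sequences with a_i ≤ i biject with Dyck paths of semilength 15, so there are C_15. So X = C_15 = 9694845.
A rooted plane tree with 4 edges has 5 nodes, and the count is C_4. So Y = C_4 = 14.
With 6 = 2·3 people, non-crossing handshake pairings are non-crossing perfect matchings on a circle, counted by C_3. So Z = C_3 = 5.
X + Y − Z = 9694845 + 14 − 5 = 9694854.

9694854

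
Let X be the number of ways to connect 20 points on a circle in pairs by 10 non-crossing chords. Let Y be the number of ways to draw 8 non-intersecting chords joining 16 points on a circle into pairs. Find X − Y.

15366

Pairing 20 circle points by 10 non-crossing chords gives C_10 matchings. So X = C_10 = 16796.
Pairing 16 circle points by 8 non-crossing chords gives C_8 matchings. So Y = C_8 = 1430.
X − Y = 16796 − 1430 = 15366.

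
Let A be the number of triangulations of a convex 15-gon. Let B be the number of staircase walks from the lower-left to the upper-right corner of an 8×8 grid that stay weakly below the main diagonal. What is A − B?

A convex 15-gon is triangulated into 13 triangles, and the number of such triangulations is the Catalan number C_{15−2} = C_13. So A = C_13 = 742900.
Monotone paths in an n×n grid that stay weakly below the diagonal are counted by C_n; here n = 8. So B = C_8 = 1430.
A − B = 742900 − 1430 = 741470.

741470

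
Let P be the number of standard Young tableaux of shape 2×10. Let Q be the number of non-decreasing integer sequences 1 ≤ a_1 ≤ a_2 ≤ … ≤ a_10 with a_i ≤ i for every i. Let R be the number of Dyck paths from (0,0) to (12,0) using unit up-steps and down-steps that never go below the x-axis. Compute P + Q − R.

33460

By the hook-length formula (or a Dyck-path bijection), SYT of shape 2×10 number C_10. So P = C_10 = 16796.
Such sub-staircase sequences of length n are counted by C_n; here n = 10. So Q = C_10 = 16796.
Paths of 6 up- and 6 down-steps that never dip below the axis are Dyck paths; their count is C_6. So R = C_6 = 132.
P + Q − R = 16796 + 16796 − 132 = 33460.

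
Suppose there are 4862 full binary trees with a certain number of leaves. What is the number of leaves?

10

Full binary trees with L leaves are counted by C_{L−1}; 4862 = C_9.
So the index is 9, and the number of leaves is 9 + 1 = 10.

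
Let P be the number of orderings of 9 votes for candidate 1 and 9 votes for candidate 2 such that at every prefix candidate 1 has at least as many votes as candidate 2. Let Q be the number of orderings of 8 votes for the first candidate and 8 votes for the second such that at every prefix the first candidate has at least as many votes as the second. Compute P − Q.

Ballot sequences with n votes each where one side never trails are Dyck words, counted by C_n; here n = 9. So P = C_9 = 4862.
Reading a vote for the leader as '(' and for the other as ')' turns such a sequence into a balanced string of 8 pairs, so the count is C_8. So Q = C_8 = 1430.
P − Q = 4862 − 1430 = 3432.

3432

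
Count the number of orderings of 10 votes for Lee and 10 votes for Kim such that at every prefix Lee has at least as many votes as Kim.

Reading a vote for the leader as '(' and for the other as ')' turns such a sequence into a balanced string of 10 pairs, so the count is C_10.
C_10 = 16796.

16796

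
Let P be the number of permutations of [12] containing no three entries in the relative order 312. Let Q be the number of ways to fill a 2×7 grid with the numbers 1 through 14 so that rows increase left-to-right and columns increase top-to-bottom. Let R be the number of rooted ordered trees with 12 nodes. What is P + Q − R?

149655

Permutations of [n] avoiding any single length-3 pattern are counted by C_n; here n = 12. So P = C_12 = 208012.
By the hook-length formula (or a Dyck-path bijection), SYT of shape 2×7 number C_7. So Q = C_7 = 429.
Rooted ordered (plane) trees on m nodes have m−1 edges and are counted by C_{m−1}; m = 12 gives C_11. So R = C_11 = 58786.
P + Q − R = 208012 + 429 − 58786 = 149655.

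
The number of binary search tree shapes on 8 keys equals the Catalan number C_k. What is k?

There are C_n binary search tree shapes on n keys; with n = 8 that is C_8.

8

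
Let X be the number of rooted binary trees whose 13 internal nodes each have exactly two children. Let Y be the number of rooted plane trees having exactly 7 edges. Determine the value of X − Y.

Full binary trees with n internal nodes are counted by C_n; here n = 13. So X = C_13 = 742900.
Rooted ordered trees with n edges are counted by C_n; here n = 7. So Y = C_7 = 429.
X − Y = 742900 − 429 = 742471.

742471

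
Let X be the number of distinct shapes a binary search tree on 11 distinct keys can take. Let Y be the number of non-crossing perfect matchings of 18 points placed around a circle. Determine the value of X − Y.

53924

Rooted binary trees with 11 nodes (each child slot possibly empty) number C_11. So X = C_11 = 58786.
Pairing 18 circle points by 9 non-crossing chords gives C_9 matchings. So Y = C_9 = 4862.
X − Y = 58786 − 4862 = 53924.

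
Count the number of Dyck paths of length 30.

9694845

Dyck paths of semilength n (length 2n) are counted by C_n; here n = 15.
C_15 = C(30,15)/16 = 155117520/16 = 9694845.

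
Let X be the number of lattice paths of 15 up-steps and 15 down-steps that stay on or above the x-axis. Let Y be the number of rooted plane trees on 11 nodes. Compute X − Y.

9678049

Dyck paths of semilength n (length 2n) are counted by C_n; here n = 15. So X = C_15 = 9694845.
Rooted ordered (plane) trees on m nodes have m−1 edges and are counted by C_{m−1}; m = 11 gives C_10. So Y = C_10 = 16796.
X − Y = 9694845 − 16796 = 9678049.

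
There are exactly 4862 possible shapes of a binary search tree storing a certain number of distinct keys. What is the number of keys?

9

Binary search tree shapes on n keys are counted by C_n; 4862 = C_9.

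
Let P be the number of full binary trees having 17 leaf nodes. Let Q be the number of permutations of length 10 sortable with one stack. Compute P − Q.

35340874

A full binary tree with L leaves has L−1 internal nodes and is counted by C_{L−1}; L = 17 gives C_16. So P = C_16 = 35357670.
Stack-sortable permutations are exactly the 231-avoiding ones, counted by C_n; here n = 10. So Q = C_10 = 16796.
P − Q = 35357670 − 16796 = 35340874.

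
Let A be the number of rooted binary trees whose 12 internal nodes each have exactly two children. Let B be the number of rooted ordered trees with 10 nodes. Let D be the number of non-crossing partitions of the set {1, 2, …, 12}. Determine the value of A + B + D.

420886

The number of full binary trees on 12 internal nodes is the Catalan number C_12. So A = C_12 = 208012.
A rooted plane tree on 10 nodes has 9 edges, and such trees are counted by C_9. So B = C_9 = 4862.
The non-crossing partitions of [12] form a lattice of size C_12. So D = C_12 = 208012.
A + B + D = 208012 + 4862 + 208012 = 420886.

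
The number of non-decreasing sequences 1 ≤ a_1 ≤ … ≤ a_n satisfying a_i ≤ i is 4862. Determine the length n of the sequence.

9

Such sub-staircase sequences of length n are counted by C_n. Since C_9 = 4862, the index is 9.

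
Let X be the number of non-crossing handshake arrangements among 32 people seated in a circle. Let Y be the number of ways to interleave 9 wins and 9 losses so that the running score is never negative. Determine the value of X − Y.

Non-crossing handshake pairings of 2n people are counted by C_n; 32 people gives n = 16. So X = C_16 = 35357670.
Reading a vote for the leader as '(' and for the other as ')' turns such a sequence into a balanced string of 9 pairs, so the count is C_9. So Y = C_9 = 4862.
X − Y = 35357670 − 4862 = 35352808.

35352808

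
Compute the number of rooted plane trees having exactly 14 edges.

Rooted ordered trees with n edges are counted by C_n; here n = 14.
C_14 = C(28,14)/15 = 40116600/15 = 2674440.

2674440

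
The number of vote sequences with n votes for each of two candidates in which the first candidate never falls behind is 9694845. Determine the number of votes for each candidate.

15

Such ballot sequences with n votes each are counted by C_n, and C_15 = 9694845.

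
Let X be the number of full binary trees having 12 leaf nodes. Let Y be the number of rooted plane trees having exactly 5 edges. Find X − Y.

58744

Full binary trees with 12 leaves have 12−1 = 11 internal nodes, so there are C_11 of them. So X = C_11 = 58786.
Rooted ordered trees with n edges are counted by C_n; here n = 5. So Y = C_5 = 42.
X − Y = 58786 − 42 = 58744.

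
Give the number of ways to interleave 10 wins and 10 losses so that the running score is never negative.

Ballot sequences with n votes each where one side never trails are Dyck words, counted by C_n; here n = 10.
C_10 = 16796.

16796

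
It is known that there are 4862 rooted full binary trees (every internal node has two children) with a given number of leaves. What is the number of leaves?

10

Full binary trees with L leaves are counted by C_{L−1}. The Catalan number equal to 4862 is C_9.
So the index is 9, and the number of leaves is 9 + 1 = 10.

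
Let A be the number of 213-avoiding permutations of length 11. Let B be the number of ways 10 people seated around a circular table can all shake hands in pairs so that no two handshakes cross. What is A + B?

For any fixed pattern of length 3, the pattern-avoiding permutations of [11] number C_11. So A = C_11 = 58786.
Non-crossing handshake pairings of 2n people are counted by C_n; 10 people gives n = 5. So B = C_5 = 42.
A + B = 58786 + 42 = 58828.

58828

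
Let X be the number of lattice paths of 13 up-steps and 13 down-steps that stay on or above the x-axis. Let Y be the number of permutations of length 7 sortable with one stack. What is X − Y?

742471

Dyck paths of semilength n (length 2n) are counted by C_n; here n = 13. So X = C_13 = 742900.
By Knuth's characterisation, the stack-sortable permutations of length 7 are the 231-avoiders, numbering C_7. So Y = C_7 = 429.
X − Y = 742900 − 429 = 742471.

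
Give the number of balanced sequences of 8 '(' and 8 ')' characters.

Balanced strings of n pairs of brackets are counted by C_n; here n = 8.
C_8 = C(16,8)/9 = 12870/9 = 1430.

1430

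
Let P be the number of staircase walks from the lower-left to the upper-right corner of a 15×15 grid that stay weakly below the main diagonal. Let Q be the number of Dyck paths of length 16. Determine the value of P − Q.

9693415

Sub-diagonal monotone paths from (0,0) to (15,15) biject with Dyck paths of semilength 15, giving C_15. So P = C_15 = 9694845.
A Dyck path with 8 up-steps and 8 down-steps has semilength 8, so there are C_8 of them. So Q = C_8 = 1430.
P − Q = 9694845 − 1430 = 9693415.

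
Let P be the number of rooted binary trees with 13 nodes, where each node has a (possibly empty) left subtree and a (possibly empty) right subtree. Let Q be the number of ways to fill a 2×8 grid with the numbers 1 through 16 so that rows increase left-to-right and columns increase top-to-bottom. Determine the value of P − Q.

Binary trees (left/right distinguished) on n nodes are counted by C_n; here n = 13. So P = C_13 = 742900.
By the hook-length formula (or a Dyck-path bijection), SYT of shape 2×8 number C_8. So Q = C_8 = 1430.
P − Q = 742900 − 1430 = 741470.

741470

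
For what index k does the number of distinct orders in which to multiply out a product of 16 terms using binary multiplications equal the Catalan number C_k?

15

Parenthesizations of m factors correspond to full binary trees with m leaves, counted by C_{m−1}; m = 16 gives C_15.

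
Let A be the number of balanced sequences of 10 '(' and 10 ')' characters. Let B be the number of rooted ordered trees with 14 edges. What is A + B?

With 10 pairs the number of balanced bracket strings is the Catalan number C_10. So A = C_10 = 16796.
A rooted plane tree with 14 edges has 15 nodes, and the count is C_14. So B = C_14 = 2674440.
A + B = 16796 + 2674440 = 2691236.

2691236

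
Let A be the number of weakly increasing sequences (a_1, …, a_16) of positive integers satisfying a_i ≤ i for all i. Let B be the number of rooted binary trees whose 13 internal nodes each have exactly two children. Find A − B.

34614770

Weakly increasing sequences with a_i ≤ i biject with Dyck paths of semilength 16, so there are C_16. So A = C_16 = 35357670.
Full binary trees with n internal nodes are counted by C_n; here n = 13. So B = C_13 = 742900.
A − B = 35357670 − 742900 = 34614770.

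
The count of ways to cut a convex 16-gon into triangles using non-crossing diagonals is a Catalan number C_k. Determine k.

A convex 16-gon is triangulated into 14 triangles, and the number of such triangulations is the Catalan number C_{16−2} = C_14.

14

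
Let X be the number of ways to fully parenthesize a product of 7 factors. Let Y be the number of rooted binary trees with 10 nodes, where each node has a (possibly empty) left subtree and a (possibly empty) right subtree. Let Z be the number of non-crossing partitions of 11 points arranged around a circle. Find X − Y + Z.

Parenthesizations of m factors correspond to full binary trees with m leaves, counted by C_{m−1}; m = 7 gives C_6. So X = C_6 = 132.
Binary trees (left/right distinguished) on n nodes are counted by C_n; here n = 10. So Y = C_10 = 16796.
Non-crossing partitions of an n-element set are counted by C_n; here n = 11. So Z = C_11 = 58786.
X − Y + Z = 132 − 16796 + 58786 = 42122.

42122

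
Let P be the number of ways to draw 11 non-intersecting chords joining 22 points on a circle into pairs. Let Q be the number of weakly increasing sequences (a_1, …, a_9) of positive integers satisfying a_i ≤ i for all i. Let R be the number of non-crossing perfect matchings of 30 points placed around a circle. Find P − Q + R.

Pairing 22 circle points by 11 non-crossing chords gives C_11 matchings. So P = C_11 = 58786.
Weakly increasing sequences with a_i ≤ i biject with Dyck paths of semilength 9, so there are C_9. So Q = C_9 = 4862.
Non-crossing perfect matchings of 2n points on a circle are counted by C_n; with 30 points, n = 15. So R = C_15 = 9694845.
P − Q + R = 58786 − 4862 + 9694845 = 9748769.

9748769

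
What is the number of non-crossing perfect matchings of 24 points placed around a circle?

Non-crossing perfect matchings of 2n points on a circle are counted by C_n; with 24 points, n = 12.
C_12 = C(24,12)/13 = 2704156/13 = 208012.

208012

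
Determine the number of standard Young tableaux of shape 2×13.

By the hook-length formula (or a Dyck-path bijection), SYT of shape 2×13 number C_13.
C_13 = C(26,13)/14 = 10400600/14 = 742900.

742900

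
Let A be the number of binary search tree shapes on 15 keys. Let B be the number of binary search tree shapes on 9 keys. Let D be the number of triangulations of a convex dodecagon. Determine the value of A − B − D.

Binary trees (left/right distinguished) on n nodes are counted by C_n; here n = 15. So A = C_15 = 9694845.
Binary trees (left/right distinguished) on n nodes are counted by C_n; here n = 9. So B = C_9 = 4862.
Triangulations of a convex m-gon are counted by C_{m−2}; with m = 12 this is C_10. So D = C_10 = 16796.
A − B − D = 9694845 − 4862 − 16796 = 9673187.

9673187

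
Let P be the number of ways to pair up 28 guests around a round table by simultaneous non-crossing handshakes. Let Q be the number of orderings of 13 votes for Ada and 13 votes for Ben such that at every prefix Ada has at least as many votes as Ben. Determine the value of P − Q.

1931540

With 28 = 2·14 people, non-crossing handshake pairings are non-crossing perfect matchings on a circle, counted by C_14. So P = C_14 = 2674440.
Ballot sequences with n votes each where one side never trails are Dyck words, counted by C_n; here n = 13. So Q = C_13 = 742900.
P − Q = 2674440 − 742900 = 1931540.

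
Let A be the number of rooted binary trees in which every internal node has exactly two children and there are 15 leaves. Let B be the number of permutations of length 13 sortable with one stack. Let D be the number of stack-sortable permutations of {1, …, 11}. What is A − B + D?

A full binary tree with L leaves has L−1 internal nodes and is counted by C_{L−1}; L = 15 gives C_14. So A = C_14 = 2674440.
Stack-sortable permutations are exactly the 231-avoiding ones, counted by C_n; here n = 13. So B = C_13 = 742900.
By Knuth's characterisation, the stack-sortable permutations of length 11 are the 231-avoiders, numbering C_11. So D = C_11 = 58786.
A − B + D = 2674440 − 742900 + 58786 = 1990326.

1990326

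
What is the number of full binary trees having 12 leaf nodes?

58786

A full binary tree with L leaves has L−1 internal nodes and is counted by C_{L−1}; L = 12 gives C_11.
C_11 = C(22,11)/12 = 705432/12 = 58786.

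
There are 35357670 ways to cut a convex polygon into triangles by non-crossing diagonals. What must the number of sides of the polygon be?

Triangulations of a convex m-gon are counted by C_{m−2}; 35357670 = C_16.
So m − 2 = 16, giving m = 18 sides.

18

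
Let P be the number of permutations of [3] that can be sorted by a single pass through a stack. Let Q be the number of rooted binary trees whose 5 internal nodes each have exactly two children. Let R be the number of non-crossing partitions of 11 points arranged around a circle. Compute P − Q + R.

Stack-sortable permutations are exactly the 231-avoiding ones, counted by C_n; here n = 3. So P = C_3 = 5.
The number of full binary trees on 5 internal nodes is the Catalan number C_5. So Q = C_5 = 42.
Non-crossing partitions of an n-element set are counted by C_n; here n = 11. So R = C_11 = 58786.
P − Q + R = 5 − 42 + 58786 = 58749.

58749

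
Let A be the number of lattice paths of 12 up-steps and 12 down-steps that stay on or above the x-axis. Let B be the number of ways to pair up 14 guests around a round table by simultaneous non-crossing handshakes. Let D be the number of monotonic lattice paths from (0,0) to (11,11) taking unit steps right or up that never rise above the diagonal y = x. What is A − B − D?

148797

Paths of 12 up- and 12 down-steps that never dip below the axis are Dyck paths; their count is C_12. So A = C_12 = 208012.
Non-crossing handshake pairings of 2n people are counted by C_n; 14 people gives n = 7. So B = C_7 = 429.
Monotone paths in an n×n grid that stay weakly below the diagonal are counted by C_n; here n = 11. So D = C_11 = 58786.
A − B − D = 208012 − 429 − 58786 = 148797.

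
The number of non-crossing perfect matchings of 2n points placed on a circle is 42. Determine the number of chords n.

Non-crossing pairings of 2n points on a circle are counted by C_n; 42 = C_5.

5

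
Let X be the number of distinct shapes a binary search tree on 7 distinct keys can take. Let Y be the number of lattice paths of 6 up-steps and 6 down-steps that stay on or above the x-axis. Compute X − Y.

There are C_n binary search tree shapes on n keys; with n = 7 that is C_7. So X = C_7 = 429.
A Dyck path with 6 up-steps and 6 down-steps has semilength 6, so there are C_6 of them. So Y = C_6 = 132.
X − Y = 429 − 132 = 297.

297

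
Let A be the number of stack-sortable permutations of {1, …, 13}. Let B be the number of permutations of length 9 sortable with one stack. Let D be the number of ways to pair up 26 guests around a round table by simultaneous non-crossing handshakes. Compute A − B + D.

1480938

Stack-sortable permutations are exactly the 231-avoiding ones, counted by C_n; here n = 13. So A = C_13 = 742900.
By Knuth's characterisation, the stack-sortable permutations of length 9 are the 231-avoiders, numbering C_9. So B = C_9 = 4862.
Non-crossing handshake pairings of 2n people are counted by C_n; 26 people gives n = 13. So D = C_13 = 742900.
A − B + D = 742900 − 4862 + 742900 = 1480938.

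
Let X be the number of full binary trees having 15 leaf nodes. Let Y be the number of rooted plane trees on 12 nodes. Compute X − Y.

2615654

Full binary trees with 15 leaves have 15−1 = 14 internal nodes, so there are C_14 of them. So X = C_14 = 2674440.
A rooted plane tree on 12 nodes has 11 edges, and such trees are counted by C_11. So Y = C_11 = 58786.
X − Y = 2674440 − 58786 = 2615654.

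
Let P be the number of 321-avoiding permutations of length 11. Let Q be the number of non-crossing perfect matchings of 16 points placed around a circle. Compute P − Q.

For any fixed pattern of length 3, the pattern-avoiding permutations of [11] number C_11. So P = C_11 = 58786.
Pairing 16 circle points by 8 non-crossing chords gives C_8 matchings. So Q = C_8 = 1430.
P − Q = 58786 − 1430 = 57356.

57356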